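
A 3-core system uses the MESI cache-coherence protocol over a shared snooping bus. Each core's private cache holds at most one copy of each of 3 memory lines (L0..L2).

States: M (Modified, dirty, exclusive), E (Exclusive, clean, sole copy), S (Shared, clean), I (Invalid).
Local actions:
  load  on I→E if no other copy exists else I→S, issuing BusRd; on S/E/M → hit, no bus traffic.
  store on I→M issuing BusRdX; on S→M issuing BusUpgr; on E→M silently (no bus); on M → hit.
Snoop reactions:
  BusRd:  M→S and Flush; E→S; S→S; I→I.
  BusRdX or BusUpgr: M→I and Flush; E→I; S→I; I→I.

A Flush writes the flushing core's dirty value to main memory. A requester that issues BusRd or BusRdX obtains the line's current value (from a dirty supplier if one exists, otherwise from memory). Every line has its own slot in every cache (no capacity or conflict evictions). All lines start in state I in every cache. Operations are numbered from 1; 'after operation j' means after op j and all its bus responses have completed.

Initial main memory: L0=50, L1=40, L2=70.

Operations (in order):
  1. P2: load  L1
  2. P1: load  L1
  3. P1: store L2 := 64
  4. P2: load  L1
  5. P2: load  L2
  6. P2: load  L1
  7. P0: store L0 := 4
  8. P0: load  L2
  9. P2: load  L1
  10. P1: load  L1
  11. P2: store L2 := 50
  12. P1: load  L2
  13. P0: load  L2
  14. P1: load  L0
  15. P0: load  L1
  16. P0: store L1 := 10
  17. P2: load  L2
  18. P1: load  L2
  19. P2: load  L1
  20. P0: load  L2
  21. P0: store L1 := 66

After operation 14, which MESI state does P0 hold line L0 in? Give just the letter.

[1] P2: load  L1 | P0:I, P1:I, P2:E(40) | bus: BusRd
[2] P1: load  L1 | P0:I, P1:S(40), P2:S(40) | bus: BusRd
[3] P1: store L2 := 64 | P0:I, P1:M(64), P2:I | bus: BusRdX
[4] P2: load  L1 | P0:I, P1:S(40), P2:S(40) | bus: none
[5] P2: load  L2 | P0:I, P1:S(64), P2:S(64) | bus: BusRd,Flush
[6] P2: load  L1 | P0:I, P1:S(40), P2:S(40) | bus: none
[7] P0: store L0 := 4 | P0:M(4), P1:I, P2:I | bus: BusRdX
[8] P0: load  L2 | P0:S(64), P1:S(64), P2:S(64) | bus: BusRd
[9] P2: load  L1 | P0:I, P1:S(40), P2:S(40) | bus: none
[10] P1: load  L1 | P0:I, P1:S(40), P2:S(40) | bus: none
[11] P2: store L2 := 50 | P0:I, P1:I, P2:M(50) | bus: BusUpgr
[12] P1: load  L2 | P0:I, P1:S(50), P2:S(50) | bus: BusRd,Flush
[13] P0: load  L2 | P0:S(50), P1:S(50), P2:S(50) | bus: BusRd
[14] P1: load  L0 | P0:S(4), P1:S(4), P2:I | bus: BusRd,Flush
[15] P0: load  L1 | P0:S(40), P1:S(40), P2:S(40) | bus: BusRd
[16] P0: store L1 := 10 | P0:M(10), P1:I, P2:I | bus: BusUpgr
[17] P2: load  L2 | P0:S(50), P1:S(50), P2:S(50) | bus: none
[18] P1: load  L2 | P0:S(50), P1:S(50), P2:S(50) | bus: none
[19] P2: load  L1 | P0:S(10), P1:I, P2:S(10) | bus: BusRd,Flush
[20] P0: load  L2 | P0:S(50), P1:S(50), P2:S(50) | bus: none
[21] P0: store L1 := 66 | P0:M(66), P1:I, P2:I | bus: BusUpgr

state = S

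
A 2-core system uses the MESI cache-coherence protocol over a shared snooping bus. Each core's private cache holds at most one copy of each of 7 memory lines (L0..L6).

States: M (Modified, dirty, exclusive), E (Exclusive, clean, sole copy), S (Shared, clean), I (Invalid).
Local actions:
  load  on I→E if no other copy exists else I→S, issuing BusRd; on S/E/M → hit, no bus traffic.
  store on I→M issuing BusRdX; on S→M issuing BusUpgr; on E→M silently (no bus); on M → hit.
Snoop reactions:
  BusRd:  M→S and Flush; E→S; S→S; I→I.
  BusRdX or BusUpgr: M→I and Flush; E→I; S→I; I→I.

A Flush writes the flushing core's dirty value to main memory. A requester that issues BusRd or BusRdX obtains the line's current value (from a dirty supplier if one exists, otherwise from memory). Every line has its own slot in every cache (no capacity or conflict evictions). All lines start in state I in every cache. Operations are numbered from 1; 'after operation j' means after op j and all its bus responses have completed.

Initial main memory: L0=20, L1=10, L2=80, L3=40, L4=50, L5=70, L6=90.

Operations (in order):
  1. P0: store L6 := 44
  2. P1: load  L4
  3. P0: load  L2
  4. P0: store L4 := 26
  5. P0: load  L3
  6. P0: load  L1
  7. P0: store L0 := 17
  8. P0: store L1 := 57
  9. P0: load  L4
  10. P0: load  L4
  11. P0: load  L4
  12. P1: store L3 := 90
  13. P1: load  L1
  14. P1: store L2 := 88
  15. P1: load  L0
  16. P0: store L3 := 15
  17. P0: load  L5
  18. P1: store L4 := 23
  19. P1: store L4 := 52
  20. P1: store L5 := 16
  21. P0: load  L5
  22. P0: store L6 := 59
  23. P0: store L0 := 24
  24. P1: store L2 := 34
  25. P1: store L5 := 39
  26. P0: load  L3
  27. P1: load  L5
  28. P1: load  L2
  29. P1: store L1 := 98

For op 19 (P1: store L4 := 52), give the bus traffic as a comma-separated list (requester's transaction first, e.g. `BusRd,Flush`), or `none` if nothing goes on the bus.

1. P0: store L6 := 44  bus=[BusRdX]  L6: P0=M P1=I  mem[L6]=90
2. P1: load  L4  bus=[BusRd]  L4: P0=I P1=E  mem[L4]=50
3. P0: load  L2  bus=[BusRd]  L2: P0=E P1=I  mem[L2]=80
4. P0: store L4 := 26  bus=[BusRdX]  L4: P0=M P1=I  mem[L4]=50
5. P0: load  L3  bus=[BusRd]  L3: P0=E P1=I  mem[L3]=40
6. P0: load  L1  bus=[BusRd]  L1: P0=E P1=I  mem[L1]=10
7. P0: store L0 := 17  bus=[BusRdX]  L0: P0=M P1=I  mem[L0]=20
8. P0: store L1 := 57  bus=[-]  L1: P0=M P1=I  mem[L1]=10
9. P0: load  L4  bus=[-]  L4: P0=M P1=I  mem[L4]=50
10. P0: load  L4  bus=[-]  L4: P0=M P1=I  mem[L4]=50
11. P0: load  L4  bus=[-]  L4: P0=M P1=I  mem[L4]=50
12. P1: store L3 := 90  bus=[BusRdX]  L3: P0=I P1=M  mem[L3]=40
13. P1: load  L1  bus=[BusRd,Flush]  L1: P0=S P1=S  mem[L1]=57
14. P1: store L2 := 88  bus=[BusRdX]  L2: P0=I P1=M  mem[L2]=80
15. P1: load  L0  bus=[BusRd,Flush]  L0: P0=S P1=S  mem[L0]=17
16. P0: store L3 := 15  bus=[BusRdX,Flush]  L3: P0=M P1=I  mem[L3]=90
17. P0: load  L5  bus=[BusRd]  L5: P0=E P1=I  mem[L5]=70
18. P1: store L4 := 23  bus=[BusRdX,Flush]  L4: P0=I P1=M  mem[L4]=26
19. P1: store L4 := 52  bus=[-]  L4: P0=I P1=M  mem[L4]=26
20. P1: store L5 := 16  bus=[BusRdX]  L5: P0=I P1=M  mem[L5]=70
21. P0: load  L5  bus=[BusRd,Flush]  L5: P0=S P1=S  mem[L5]=16
22. P0: store L6 := 59  bus=[-]  L6: P0=M P1=I  mem[L6]=90
23. P0: store L0 := 24  bus=[BusUpgr]  L0: P0=M P1=I  mem[L0]=17
24. P1: store L2 := 34  bus=[-]  L2: P0=I P1=M  mem[L2]=80
25. P1: store L5 := 39  bus=[BusUpgr]  L5: P0=I P1=M  mem[L5]=16
26. P0: load  L3  bus=[-]  L3: P0=M P1=I  mem[L3]=90
27. P1: load  L5  bus=[-]  L5: P0=I P1=M  mem[L5]=16
28. P1: load  L2  bus=[-]  L2: P0=I P1=M  mem[L2]=80
29. P1: store L1 := 98  bus=[BusUpgr]  L1: P0=I P1=M  mem[L1]=57

bus = none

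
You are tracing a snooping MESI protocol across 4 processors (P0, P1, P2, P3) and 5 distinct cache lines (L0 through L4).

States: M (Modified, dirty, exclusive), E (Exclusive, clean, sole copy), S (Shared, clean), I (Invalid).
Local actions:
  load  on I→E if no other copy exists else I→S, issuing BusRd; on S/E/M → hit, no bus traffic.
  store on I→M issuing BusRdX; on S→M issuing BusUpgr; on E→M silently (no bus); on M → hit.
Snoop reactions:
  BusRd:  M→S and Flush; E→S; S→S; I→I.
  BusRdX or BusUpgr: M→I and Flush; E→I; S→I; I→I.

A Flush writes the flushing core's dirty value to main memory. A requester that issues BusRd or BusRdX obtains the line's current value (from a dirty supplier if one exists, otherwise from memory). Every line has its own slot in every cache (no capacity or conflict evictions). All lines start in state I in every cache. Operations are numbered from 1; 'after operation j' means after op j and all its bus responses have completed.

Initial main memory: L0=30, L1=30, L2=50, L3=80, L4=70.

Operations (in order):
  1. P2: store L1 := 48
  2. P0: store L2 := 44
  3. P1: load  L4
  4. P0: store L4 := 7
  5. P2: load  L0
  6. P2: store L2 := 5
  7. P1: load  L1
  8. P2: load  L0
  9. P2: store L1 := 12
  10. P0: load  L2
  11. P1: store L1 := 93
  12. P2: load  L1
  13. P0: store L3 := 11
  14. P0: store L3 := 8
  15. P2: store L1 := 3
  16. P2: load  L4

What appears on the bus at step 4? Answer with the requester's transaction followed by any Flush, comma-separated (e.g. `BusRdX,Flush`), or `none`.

bus = BusRdX

  op1 P2: store L1 := 48 → I/I/M/I on L1; bus BusRdX; mem=30
  op2 P0: store L2 := 44 → M/I/I/I on L2; bus BusRdX; mem=50
  op3 P1: load  L4 → I/E/I/I on L4; bus BusRd; mem=70
  op4 P0: store L4 := 7 → M/I/I/I on L4; bus BusRdX; mem=70
  op5 P2: load  L0 → I/I/E/I on L0; bus BusRd; mem=30
  op6 P2: store L2 := 5 → I/I/M/I on L2; bus BusRdX Flush; mem=44
  op7 P1: load  L1 → I/S/S/I on L1; bus BusRd Flush; mem=48
  op8 P2: load  L0 → I/I/E/I on L0; bus (none); mem=30
  op9 P2: store L1 := 12 → I/I/M/I on L1; bus BusUpgr; mem=48
  op10 P0: load  L2 → S/I/S/I on L2; bus BusRd Flush; mem=5
  op11 P1: store L1 := 93 → I/M/I/I on L1; bus BusRdX Flush; mem=12
  op12 P2: load  L1 → I/S/S/I on L1; bus BusRd Flush; mem=93
  op13 P0: store L3 := 11 → M/I/I/I on L3; bus BusRdX; mem=80
  op14 P0: store L3 := 8 → M/I/I/I on L3; bus (none); mem=80
  op15 P2: store L1 := 3 → I/I/M/I on L1; bus BusUpgr; mem=93
  op16 P2: load  L4 → S/I/S/I on L4; bus BusRd Flush; mem=7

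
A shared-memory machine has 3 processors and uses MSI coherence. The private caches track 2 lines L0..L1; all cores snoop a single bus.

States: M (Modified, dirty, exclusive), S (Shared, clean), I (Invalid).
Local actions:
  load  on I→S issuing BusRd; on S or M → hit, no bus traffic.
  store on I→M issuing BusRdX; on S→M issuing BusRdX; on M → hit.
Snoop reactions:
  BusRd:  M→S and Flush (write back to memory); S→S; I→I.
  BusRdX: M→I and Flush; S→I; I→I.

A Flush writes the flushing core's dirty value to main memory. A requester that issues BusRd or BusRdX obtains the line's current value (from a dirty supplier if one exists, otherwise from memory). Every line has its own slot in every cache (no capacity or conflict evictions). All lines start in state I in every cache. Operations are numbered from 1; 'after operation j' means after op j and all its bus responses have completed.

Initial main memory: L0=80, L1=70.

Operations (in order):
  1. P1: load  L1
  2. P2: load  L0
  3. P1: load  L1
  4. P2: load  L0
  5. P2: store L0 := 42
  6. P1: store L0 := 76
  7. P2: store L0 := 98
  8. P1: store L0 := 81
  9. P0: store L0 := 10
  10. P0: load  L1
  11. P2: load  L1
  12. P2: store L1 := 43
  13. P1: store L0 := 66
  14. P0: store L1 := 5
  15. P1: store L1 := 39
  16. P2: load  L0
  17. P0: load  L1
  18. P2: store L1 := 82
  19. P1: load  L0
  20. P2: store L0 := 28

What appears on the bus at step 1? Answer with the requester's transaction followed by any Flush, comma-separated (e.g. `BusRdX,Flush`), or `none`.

[1] P1: load  L1 | P0:I, P1:S(70), P2:I | bus: BusRd
[2] P2: load  L0 | P0:I, P1:I, P2:S(80) | bus: BusRd
[3] P1: load  L1 | P0:I, P1:S(70), P2:I | bus: none
[4] P2: load  L0 | P0:I, P1:I, P2:S(80) | bus: none
[5] P2: store L0 := 42 | P0:I, P1:I, P2:M(42) | bus: BusRdX
[6] P1: store L0 := 76 | P0:I, P1:M(76), P2:I | bus: BusRdX,Flush
[7] P2: store L0 := 98 | P0:I, P1:I, P2:M(98) | bus: BusRdX,Flush
[8] P1: store L0 := 81 | P0:I, P1:M(81), P2:I | bus: BusRdX,Flush
[9] P0: store L0 := 10 | P0:M(10), P1:I, P2:I | bus: BusRdX,Flush
[10] P0: load  L1 | P0:S(70), P1:S(70), P2:I | bus: BusRd
[11] P2: load  L1 | P0:S(70), P1:S(70), P2:S(70) | bus: BusRd
[12] P2: store L1 := 43 | P0:I, P1:I, P2:M(43) | bus: BusRdX
[13] P1: store L0 := 66 | P0:I, P1:M(66), P2:I | bus: BusRdX,Flush
[14] P0: store L1 := 5 | P0:M(5), P1:I, P2:I | bus: BusRdX,Flush
[15] P1: store L1 := 39 | P0:I, P1:M(39), P2:I | bus: BusRdX,Flush
[16] P2: load  L0 | P0:I, P1:S(66), P2:S(66) | bus: BusRd,Flush
[17] P0: load  L1 | P0:S(39), P1:S(39), P2:I | bus: BusRd,Flush
[18] P2: store L1 := 82 | P0:I, P1:I, P2:M(82) | bus: BusRdX
[19] P1: load  L0 | P0:I, P1:S(66), P2:S(66) | bus: none
[20] P2: store L0 := 28 | P0:I, P1:I, P2:M(28) | bus: BusRdX

bus = BusRd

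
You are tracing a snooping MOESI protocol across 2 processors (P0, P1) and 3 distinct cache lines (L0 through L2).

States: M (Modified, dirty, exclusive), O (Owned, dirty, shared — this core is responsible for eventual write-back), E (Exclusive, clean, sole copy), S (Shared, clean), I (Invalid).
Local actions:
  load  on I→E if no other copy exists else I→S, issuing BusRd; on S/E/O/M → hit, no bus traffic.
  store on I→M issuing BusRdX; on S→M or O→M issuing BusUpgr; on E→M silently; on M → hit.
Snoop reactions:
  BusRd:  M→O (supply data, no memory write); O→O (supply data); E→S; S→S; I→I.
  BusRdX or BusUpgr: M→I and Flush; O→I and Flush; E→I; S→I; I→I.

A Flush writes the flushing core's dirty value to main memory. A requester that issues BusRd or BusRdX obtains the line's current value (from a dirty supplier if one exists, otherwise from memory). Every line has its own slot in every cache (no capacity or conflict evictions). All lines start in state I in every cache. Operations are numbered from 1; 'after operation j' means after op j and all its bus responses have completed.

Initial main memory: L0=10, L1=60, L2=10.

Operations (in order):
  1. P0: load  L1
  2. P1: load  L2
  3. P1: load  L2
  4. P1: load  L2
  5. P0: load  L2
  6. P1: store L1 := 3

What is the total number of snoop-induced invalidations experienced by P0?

1. P0: load  L1  bus=[BusRd]  L1: P0=E P1=I  mem[L1]=60
2. P1: load  L2  bus=[BusRd]  L2: P0=I P1=E  mem[L2]=10
3. P1: load  L2  bus=[-]  L2: P0=I P1=E  mem[L2]=10
4. P1: load  L2  bus=[-]  L2: P0=I P1=E  mem[L2]=10
5. P0: load  L2  bus=[BusRd]  L2: P0=S P1=S  mem[L2]=10
6. P1: store L1 := 3  bus=[BusRdX]  L1: P0=I P1=M  mem[L1]=60

invalidations = 1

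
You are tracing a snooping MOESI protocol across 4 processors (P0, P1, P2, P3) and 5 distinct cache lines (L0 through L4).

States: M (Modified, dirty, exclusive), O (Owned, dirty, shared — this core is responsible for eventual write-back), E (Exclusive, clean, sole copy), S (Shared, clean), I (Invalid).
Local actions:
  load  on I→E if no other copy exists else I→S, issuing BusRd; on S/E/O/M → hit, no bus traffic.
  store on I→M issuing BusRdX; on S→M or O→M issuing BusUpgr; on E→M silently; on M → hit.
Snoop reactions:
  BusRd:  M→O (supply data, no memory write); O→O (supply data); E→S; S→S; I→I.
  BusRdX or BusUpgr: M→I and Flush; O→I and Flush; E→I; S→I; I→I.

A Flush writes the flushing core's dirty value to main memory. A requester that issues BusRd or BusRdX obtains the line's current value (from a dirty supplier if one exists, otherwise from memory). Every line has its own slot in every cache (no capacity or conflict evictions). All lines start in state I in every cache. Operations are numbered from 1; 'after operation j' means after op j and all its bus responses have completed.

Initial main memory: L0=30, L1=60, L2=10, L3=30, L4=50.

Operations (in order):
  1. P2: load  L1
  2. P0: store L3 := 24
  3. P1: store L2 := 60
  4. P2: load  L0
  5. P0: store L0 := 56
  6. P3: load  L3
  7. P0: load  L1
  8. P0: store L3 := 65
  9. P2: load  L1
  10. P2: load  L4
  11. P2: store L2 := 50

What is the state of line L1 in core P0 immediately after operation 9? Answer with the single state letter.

state = S

1. P2: load  L1  bus=[BusRd]  L1: P0=I P1=I P2=E P3=I  mem[L1]=60
2. P0: store L3 := 24  bus=[BusRdX]  L3: P0=M P1=I P2=I P3=I  mem[L3]=30
3. P1: store L2 := 60  bus=[BusRdX]  L2: P0=I P1=M P2=I P3=I  mem[L2]=10
4. P2: load  L0  bus=[BusRd]  L0: P0=I P1=I P2=E P3=I  mem[L0]=30
5. P0: store L0 := 56  bus=[BusRdX]  L0: P0=M P1=I P2=I P3=I  mem[L0]=30
6. P3: load  L3  bus=[BusRd]  L3: P0=O P1=I P2=I P3=S  mem[L3]=30
7. P0: load  L1  bus=[BusRd]  L1: P0=S P1=I P2=S P3=I  mem[L1]=60
8. P0: store L3 := 65  bus=[BusUpgr]  L3: P0=M P1=I P2=I P3=I  mem[L3]=30
9. P2: load  L1  bus=[-]  L1: P0=S P1=I P2=S P3=I  mem[L1]=60
10. P2: load  L4  bus=[BusRd]  L4: P0=I P1=I P2=E P3=I  mem[L4]=50
11. P2: store L2 := 50  bus=[BusRdX,Flush]  L2: P0=I P1=I P2=M P3=I  mem[L2]=60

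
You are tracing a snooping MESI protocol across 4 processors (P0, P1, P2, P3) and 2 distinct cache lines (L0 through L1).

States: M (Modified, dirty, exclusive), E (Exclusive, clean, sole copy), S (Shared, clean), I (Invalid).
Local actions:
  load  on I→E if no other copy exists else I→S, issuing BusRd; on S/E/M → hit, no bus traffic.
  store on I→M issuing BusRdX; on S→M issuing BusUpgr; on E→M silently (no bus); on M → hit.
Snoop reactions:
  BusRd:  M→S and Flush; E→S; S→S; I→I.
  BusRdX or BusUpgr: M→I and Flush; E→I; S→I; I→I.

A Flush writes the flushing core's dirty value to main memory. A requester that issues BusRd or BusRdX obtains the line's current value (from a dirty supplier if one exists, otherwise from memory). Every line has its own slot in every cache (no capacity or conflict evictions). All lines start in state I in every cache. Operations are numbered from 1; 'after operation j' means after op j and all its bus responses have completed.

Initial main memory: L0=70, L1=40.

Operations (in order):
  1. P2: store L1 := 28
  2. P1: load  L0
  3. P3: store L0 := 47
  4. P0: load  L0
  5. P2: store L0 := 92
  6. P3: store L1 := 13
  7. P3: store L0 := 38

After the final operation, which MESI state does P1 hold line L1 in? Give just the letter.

state = I

[1] P2: store L1 := 28 | P0:I, P1:I, P2:M(28), P3:I | bus: BusRdX
[2] P1: load  L0 | P0:I, P1:E(70), P2:I, P3:I | bus: BusRd
[3] P3: store L0 := 47 | P0:I, P1:I, P2:I, P3:M(47) | bus: BusRdX
[4] P0: load  L0 | P0:S(47), P1:I, P2:I, P3:S(47) | bus: BusRd,Flush
[5] P2: store L0 := 92 | P0:I, P1:I, P2:M(92), P3:I | bus: BusRdX
[6] P3: store L1 := 13 | P0:I, P1:I, P2:I, P3:M(13) | bus: BusRdX,Flush
[7] P3: store L0 := 38 | P0:I, P1:I, P2:I, P3:M(38) | bus: BusRdX,Flush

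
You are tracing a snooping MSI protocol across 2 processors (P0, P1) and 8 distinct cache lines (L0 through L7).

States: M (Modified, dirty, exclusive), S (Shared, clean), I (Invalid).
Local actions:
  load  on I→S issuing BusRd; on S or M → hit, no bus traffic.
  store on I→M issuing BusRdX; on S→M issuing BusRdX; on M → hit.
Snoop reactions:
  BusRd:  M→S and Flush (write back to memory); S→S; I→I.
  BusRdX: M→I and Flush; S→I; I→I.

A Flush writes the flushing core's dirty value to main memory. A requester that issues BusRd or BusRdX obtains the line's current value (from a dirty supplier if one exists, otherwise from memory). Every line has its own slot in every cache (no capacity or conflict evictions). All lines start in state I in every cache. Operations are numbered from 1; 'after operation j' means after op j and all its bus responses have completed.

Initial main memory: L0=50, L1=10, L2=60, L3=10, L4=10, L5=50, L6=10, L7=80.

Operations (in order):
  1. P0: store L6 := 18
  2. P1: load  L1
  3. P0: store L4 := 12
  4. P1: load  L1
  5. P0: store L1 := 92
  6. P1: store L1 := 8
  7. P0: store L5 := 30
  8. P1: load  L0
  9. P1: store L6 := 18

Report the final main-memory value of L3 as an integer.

1. P0: store L6 := 18  bus=[BusRdX]  L6: P0=M P1=I  mem[L6]=10
2. P1: load  L1  bus=[BusRd]  L1: P0=I P1=S  mem[L1]=10
3. P0: store L4 := 12  bus=[BusRdX]  L4: P0=M P1=I  mem[L4]=10
4. P1: load  L1  bus=[-]  L1: P0=I P1=S  mem[L1]=10
5. P0: store L1 := 92  bus=[BusRdX]  L1: P0=M P1=I  mem[L1]=10
6. P1: store L1 := 8  bus=[BusRdX,Flush]  L1: P0=I P1=M  mem[L1]=92
7. P0: store L5 := 30  bus=[BusRdX]  L5: P0=M P1=I  mem[L5]=50
8. P1: load  L0  bus=[BusRd]  L0: P0=I P1=S  mem[L0]=50
9. P1: store L6 := 18  bus=[BusRdX,Flush]  L6: P0=I P1=M  mem[L6]=18

memory[L3] = 10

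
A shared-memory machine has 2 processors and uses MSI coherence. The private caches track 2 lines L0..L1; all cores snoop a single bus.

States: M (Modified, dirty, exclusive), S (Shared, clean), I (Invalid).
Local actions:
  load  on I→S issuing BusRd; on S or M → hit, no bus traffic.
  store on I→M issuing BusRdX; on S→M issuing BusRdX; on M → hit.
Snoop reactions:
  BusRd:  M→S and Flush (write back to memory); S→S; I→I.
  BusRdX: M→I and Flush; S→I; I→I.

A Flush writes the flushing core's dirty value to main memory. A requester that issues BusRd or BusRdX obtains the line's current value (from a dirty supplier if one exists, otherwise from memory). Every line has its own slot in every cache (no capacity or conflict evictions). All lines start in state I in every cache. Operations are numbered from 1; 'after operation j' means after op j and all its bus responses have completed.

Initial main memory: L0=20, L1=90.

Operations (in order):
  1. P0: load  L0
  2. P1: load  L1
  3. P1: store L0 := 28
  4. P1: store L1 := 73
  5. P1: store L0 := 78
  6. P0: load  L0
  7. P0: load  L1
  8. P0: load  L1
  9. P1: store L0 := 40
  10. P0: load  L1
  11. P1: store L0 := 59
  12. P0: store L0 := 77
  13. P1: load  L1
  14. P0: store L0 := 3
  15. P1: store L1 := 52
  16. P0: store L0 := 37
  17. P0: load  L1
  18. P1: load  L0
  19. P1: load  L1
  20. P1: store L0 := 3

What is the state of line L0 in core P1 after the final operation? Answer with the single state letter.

state = M

step 1: P0: load  L0  ⟶  SI  (L0)  txn=BusRd  M[L0]=20
step 2: P1: load  L1  ⟶  IS  (L1)  txn=BusRd  M[L1]=90
step 3: P1: store L0 := 28  ⟶  IM  (L0)  txn=BusRdX  M[L0]=20
step 4: P1: store L1 := 73  ⟶  IM  (L1)  txn=BusRdX  M[L1]=90
step 5: P1: store L0 := 78  ⟶  IM  (L0)  txn=∅  M[L0]=20
step 6: P0: load  L0  ⟶  SS  (L0)  txn=BusRd+Flush  M[L0]=78
step 7: P0: load  L1  ⟶  SS  (L1)  txn=BusRd+Flush  M[L1]=73
step 8: P0: load  L1  ⟶  SS  (L1)  txn=∅  M[L1]=73
step 9: P1: store L0 := 40  ⟶  IM  (L0)  txn=BusRdX  M[L0]=78
step 10: P0: load  L1  ⟶  SS  (L1)  txn=∅  M[L1]=73
step 11: P1: store L0 := 59  ⟶  IM  (L0)  txn=∅  M[L0]=78
step 12: P0: store L0 := 77  ⟶  MI  (L0)  txn=BusRdX+Flush  M[L0]=59
step 13: P1: load  L1  ⟶  SS  (L1)  txn=∅  M[L1]=73
step 14: P0: store L0 := 3  ⟶  MI  (L0)  txn=∅  M[L0]=59
step 15: P1: store L1 := 52  ⟶  IM  (L1)  txn=BusRdX  M[L1]=73
step 16: P0: store L0 := 37  ⟶  MI  (L0)  txn=∅  M[L0]=59
step 17: P0: load  L1  ⟶  SS  (L1)  txn=BusRd+Flush  M[L1]=52
step 18: P1: load  L0  ⟶  SS  (L0)  txn=BusRd+Flush  M[L0]=37
step 19: P1: load  L1  ⟶  SS  (L1)  txn=∅  M[L1]=52
step 20: P1: store L0 := 3  ⟶  IM  (L0)  txn=BusRdX  M[L0]=37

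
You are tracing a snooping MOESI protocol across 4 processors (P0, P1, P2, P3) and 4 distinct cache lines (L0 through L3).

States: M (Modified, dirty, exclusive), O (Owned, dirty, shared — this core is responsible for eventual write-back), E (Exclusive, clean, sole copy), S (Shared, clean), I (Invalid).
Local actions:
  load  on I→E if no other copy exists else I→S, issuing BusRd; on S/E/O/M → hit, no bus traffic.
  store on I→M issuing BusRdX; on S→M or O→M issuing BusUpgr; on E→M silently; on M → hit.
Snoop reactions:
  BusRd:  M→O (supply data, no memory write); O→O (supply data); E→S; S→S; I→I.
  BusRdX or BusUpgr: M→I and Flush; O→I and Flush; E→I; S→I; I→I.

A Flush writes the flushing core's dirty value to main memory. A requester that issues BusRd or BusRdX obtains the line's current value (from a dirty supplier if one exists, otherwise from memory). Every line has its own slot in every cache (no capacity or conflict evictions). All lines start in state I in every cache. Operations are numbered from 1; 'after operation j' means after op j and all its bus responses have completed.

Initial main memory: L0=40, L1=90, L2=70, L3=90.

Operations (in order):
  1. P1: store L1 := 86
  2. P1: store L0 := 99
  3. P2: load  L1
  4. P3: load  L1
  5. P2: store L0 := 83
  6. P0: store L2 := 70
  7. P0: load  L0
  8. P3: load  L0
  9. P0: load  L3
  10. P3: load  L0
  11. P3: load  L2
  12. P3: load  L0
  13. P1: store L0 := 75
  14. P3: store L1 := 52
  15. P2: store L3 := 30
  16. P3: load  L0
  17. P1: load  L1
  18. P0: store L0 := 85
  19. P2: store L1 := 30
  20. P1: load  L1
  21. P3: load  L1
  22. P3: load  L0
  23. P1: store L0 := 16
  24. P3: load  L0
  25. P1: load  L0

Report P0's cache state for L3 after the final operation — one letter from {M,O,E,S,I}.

step 1: P1: store L1 := 86  ⟶  IMII  (L1)  txn=BusRdX  M[L1]=90
step 2: P1: store L0 := 99  ⟶  IMII  (L0)  txn=BusRdX  M[L0]=40
step 3: P2: load  L1  ⟶  IOSI  (L1)  txn=BusRd  M[L1]=90
step 4: P3: load  L1  ⟶  IOSS  (L1)  txn=BusRd  M[L1]=90
step 5: P2: store L0 := 83  ⟶  IIMI  (L0)  txn=BusRdX+Flush  M[L0]=99
step 6: P0: store L2 := 70  ⟶  MIII  (L2)  txn=BusRdX  M[L2]=70
step 7: P0: load  L0  ⟶  SIOI  (L0)  txn=BusRd  M[L0]=99
step 8: P3: load  L0  ⟶  SIOS  (L0)  txn=BusRd  M[L0]=99
step 9: P0: load  L3  ⟶  EIII  (L3)  txn=BusRd  M[L3]=90
step 10: P3: load  L0  ⟶  SIOS  (L0)  txn=∅  M[L0]=99
step 11: P3: load  L2  ⟶  OIIS  (L2)  txn=BusRd  M[L2]=70
step 12: P3: load  L0  ⟶  SIOS  (L0)  txn=∅  M[L0]=99
step 13: P1: store L0 := 75  ⟶  IMII  (L0)  txn=BusRdX+Flush  M[L0]=83
step 14: P3: store L1 := 52  ⟶  IIIM  (L1)  txn=BusUpgr+Flush  M[L1]=86
step 15: P2: store L3 := 30  ⟶  IIMI  (L3)  txn=BusRdX  M[L3]=90
step 16: P3: load  L0  ⟶  IOIS  (L0)  txn=BusRd  M[L0]=83
step 17: P1: load  L1  ⟶  ISIO  (L1)  txn=BusRd  M[L1]=86
step 18: P0: store L0 := 85  ⟶  MIII  (L0)  txn=BusRdX+Flush  M[L0]=75
step 19: P2: store L1 := 30  ⟶  IIMI  (L1)  txn=BusRdX+Flush  M[L1]=52
step 20: P1: load  L1  ⟶  ISOI  (L1)  txn=BusRd  M[L1]=52
step 21: P3: load  L1  ⟶  ISOS  (L1)  txn=BusRd  M[L1]=52
step 22: P3: load  L0  ⟶  OIIS  (L0)  txn=BusRd  M[L0]=75
step 23: P1: store L0 := 16  ⟶  IMII  (L0)  txn=BusRdX+Flush  M[L0]=85
step 24: P3: load  L0  ⟶  IOIS  (L0)  txn=BusRd  M[L0]=85
step 25: P1: load  L0  ⟶  IOIS  (L0)  txn=∅  M[L0]=85

state = I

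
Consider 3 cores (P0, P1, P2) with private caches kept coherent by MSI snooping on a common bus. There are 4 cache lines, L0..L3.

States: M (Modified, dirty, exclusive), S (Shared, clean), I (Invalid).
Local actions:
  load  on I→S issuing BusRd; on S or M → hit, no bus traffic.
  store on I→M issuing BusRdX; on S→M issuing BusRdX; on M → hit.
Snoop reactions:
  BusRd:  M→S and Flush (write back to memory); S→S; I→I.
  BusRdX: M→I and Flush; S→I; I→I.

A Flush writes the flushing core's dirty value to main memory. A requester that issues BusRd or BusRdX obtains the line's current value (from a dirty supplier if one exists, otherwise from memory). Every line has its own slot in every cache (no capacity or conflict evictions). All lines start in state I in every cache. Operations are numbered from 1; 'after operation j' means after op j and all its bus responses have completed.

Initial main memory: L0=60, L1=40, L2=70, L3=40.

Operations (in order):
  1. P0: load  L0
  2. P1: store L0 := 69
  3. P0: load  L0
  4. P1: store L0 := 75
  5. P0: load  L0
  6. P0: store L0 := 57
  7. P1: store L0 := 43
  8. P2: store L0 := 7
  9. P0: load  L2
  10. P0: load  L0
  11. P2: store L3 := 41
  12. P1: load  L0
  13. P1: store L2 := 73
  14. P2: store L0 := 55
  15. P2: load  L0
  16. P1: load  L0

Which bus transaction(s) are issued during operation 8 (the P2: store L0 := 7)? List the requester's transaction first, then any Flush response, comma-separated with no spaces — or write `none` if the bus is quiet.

bus = BusRdX,Flush

[1] P0: load  L0 | P0:S(60), P1:I, P2:I | bus: BusRd
[2] P1: store L0 := 69 | P0:I, P1:M(69), P2:I | bus: BusRdX
[3] P0: load  L0 | P0:S(69), P1:S(69), P2:I | bus: BusRd,Flush
[4] P1: store L0 := 75 | P0:I, P1:M(75), P2:I | bus: BusRdX
[5] P0: load  L0 | P0:S(75), P1:S(75), P2:I | bus: BusRd,Flush
[6] P0: store L0 := 57 | P0:M(57), P1:I, P2:I | bus: BusRdX
[7] P1: store L0 := 43 | P0:I, P1:M(43), P2:I | bus: BusRdX,Flush
[8] P2: store L0 := 7 | P0:I, P1:I, P2:M(7) | bus: BusRdX,Flush
[9] P0: load  L2 | P0:S(70), P1:I, P2:I | bus: BusRd
[10] P0: load  L0 | P0:S(7), P1:I, P2:S(7) | bus: BusRd,Flush
[11] P2: store L3 := 41 | P0:I, P1:I, P2:M(41) | bus: BusRdX
[12] P1: load  L0 | P0:S(7), P1:S(7), P2:S(7) | bus: BusRd
[13] P1: store L2 := 73 | P0:I, P1:M(73), P2:I | bus: BusRdX
[14] P2: store L0 := 55 | P0:I, P1:I, P2:M(55) | bus: BusRdX
[15] P2: load  L0 | P0:I, P1:I, P2:M(55) | bus: none
[16] P1: load  L0 | P0:I, P1:S(55), P2:S(55) | bus: BusRd,Flush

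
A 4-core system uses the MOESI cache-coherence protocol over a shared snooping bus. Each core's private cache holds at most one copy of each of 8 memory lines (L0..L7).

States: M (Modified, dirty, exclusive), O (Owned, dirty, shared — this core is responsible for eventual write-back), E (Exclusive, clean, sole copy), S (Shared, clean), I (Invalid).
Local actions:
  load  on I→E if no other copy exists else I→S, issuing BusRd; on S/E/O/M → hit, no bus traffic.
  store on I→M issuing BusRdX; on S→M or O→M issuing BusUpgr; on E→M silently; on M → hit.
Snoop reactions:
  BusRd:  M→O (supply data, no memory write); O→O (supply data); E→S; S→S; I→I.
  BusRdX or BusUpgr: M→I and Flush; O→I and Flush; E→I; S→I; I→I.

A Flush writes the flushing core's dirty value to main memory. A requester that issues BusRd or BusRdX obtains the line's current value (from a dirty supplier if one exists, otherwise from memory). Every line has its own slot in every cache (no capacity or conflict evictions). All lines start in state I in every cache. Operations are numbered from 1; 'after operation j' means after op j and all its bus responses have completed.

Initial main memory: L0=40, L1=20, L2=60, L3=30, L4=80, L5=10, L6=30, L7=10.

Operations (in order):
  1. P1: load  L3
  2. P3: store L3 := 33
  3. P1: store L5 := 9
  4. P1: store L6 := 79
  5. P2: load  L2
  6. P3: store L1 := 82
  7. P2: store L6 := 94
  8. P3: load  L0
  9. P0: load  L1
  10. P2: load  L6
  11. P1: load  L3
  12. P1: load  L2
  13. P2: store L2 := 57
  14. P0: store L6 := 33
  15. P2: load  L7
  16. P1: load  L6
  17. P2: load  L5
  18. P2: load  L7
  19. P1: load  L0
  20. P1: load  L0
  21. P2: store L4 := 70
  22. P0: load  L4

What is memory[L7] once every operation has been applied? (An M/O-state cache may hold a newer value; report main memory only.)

memory[L7] = 10

1. P1: load  L3  bus=[BusRd]  L3: P0=I P1=E P2=I P3=I  mem[L3]=30
2. P3: store L3 := 33  bus=[BusRdX]  L3: P0=I P1=I P2=I P3=M  mem[L3]=30
3. P1: store L5 := 9  bus=[BusRdX]  L5: P0=I P1=M P2=I P3=I  mem[L5]=10
4. P1: store L6 := 79  bus=[BusRdX]  L6: P0=I P1=M P2=I P3=I  mem[L6]=30
5. P2: load  L2  bus=[BusRd]  L2: P0=I P1=I P2=E P3=I  mem[L2]=60
6. P3: store L1 := 82  bus=[BusRdX]  L1: P0=I P1=I P2=I P3=M  mem[L1]=20
7. P2: store L6 := 94  bus=[BusRdX,Flush]  L6: P0=I P1=I P2=M P3=I  mem[L6]=79
8. P3: load  L0  bus=[BusRd]  L0: P0=I P1=I P2=I P3=E  mem[L0]=40
9. P0: load  L1  bus=[BusRd]  L1: P0=S P1=I P2=I P3=O  mem[L1]=20
10. P2: load  L6  bus=[-]  L6: P0=I P1=I P2=M P3=I  mem[L6]=79
11. P1: load  L3  bus=[BusRd]  L3: P0=I P1=S P2=I P3=O  mem[L3]=30
12. P1: load  L2  bus=[BusRd]  L2: P0=I P1=S P2=S P3=I  mem[L2]=60
13. P2: store L2 := 57  bus=[BusUpgr]  L2: P0=I P1=I P2=M P3=I  mem[L2]=60
14. P0: store L6 := 33  bus=[BusRdX,Flush]  L6: P0=M P1=I P2=I P3=I  mem[L6]=94
15. P2: load  L7  bus=[BusRd]  L7: P0=I P1=I P2=E P3=I  mem[L7]=10
16. P1: load  L6  bus=[BusRd]  L6: P0=O P1=S P2=I P3=I  mem[L6]=94
17. P2: load  L5  bus=[BusRd]  L5: P0=I P1=O P2=S P3=I  mem[L5]=10
18. P2: load  L7  bus=[-]  L7: P0=I P1=I P2=E P3=I  mem[L7]=10
19. P1: load  L0  bus=[BusRd]  L0: P0=I P1=S P2=I P3=S  mem[L0]=40
20. P1: load  L0  bus=[-]  L0: P0=I P1=S P2=I P3=S  mem[L0]=40
21. P2: store L4 := 70  bus=[BusRdX]  L4: P0=I P1=I P2=M P3=I  mem[L4]=80
22. P0: load  L4  bus=[BusRd]  L4: P0=S P1=I P2=O P3=I  mem[L4]=80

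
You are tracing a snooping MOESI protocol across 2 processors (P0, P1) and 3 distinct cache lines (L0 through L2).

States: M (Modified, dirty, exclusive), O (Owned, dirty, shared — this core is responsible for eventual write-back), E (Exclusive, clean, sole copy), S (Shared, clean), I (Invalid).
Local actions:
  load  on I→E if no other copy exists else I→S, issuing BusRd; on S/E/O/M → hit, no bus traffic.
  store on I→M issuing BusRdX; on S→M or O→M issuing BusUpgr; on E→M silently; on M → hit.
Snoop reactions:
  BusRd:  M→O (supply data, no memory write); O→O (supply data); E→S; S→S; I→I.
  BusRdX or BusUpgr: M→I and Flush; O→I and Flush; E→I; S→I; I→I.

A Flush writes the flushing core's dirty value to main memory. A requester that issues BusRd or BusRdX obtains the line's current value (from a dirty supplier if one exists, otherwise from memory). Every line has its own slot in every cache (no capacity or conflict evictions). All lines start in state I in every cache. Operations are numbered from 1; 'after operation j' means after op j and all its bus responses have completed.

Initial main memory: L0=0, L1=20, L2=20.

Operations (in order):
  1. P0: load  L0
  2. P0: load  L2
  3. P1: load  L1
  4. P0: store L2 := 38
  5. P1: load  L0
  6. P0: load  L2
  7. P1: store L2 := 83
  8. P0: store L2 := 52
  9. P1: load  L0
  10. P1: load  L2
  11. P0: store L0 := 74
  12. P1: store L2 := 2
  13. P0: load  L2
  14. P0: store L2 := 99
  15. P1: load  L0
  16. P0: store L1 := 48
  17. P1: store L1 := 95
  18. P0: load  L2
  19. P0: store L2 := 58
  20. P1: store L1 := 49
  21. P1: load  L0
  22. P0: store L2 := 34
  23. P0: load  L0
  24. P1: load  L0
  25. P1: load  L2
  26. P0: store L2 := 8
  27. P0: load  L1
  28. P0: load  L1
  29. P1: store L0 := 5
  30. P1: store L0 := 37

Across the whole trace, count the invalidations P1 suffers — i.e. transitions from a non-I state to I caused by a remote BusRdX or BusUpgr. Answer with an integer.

invalidations = 5

[1] P0: load  L0 | P0:E(0), P1:I | bus: BusRd
[2] P0: load  L2 | P0:E(20), P1:I | bus: BusRd
[3] P1: load  L1 | P0:I, P1:E(20) | bus: BusRd
[4] P0: store L2 := 38 | P0:M(38), P1:I | bus: none
[5] P1: load  L0 | P0:S(0), P1:S(0) | bus: BusRd
[6] P0: load  L2 | P0:M(38), P1:I | bus: none
[7] P1: store L2 := 83 | P0:I, P1:M(83) | bus: BusRdX,Flush
[8] P0: store L2 := 52 | P0:M(52), P1:I | bus: BusRdX,Flush
[9] P1: load  L0 | P0:S(0), P1:S(0) | bus: none
[10] P1: load  L2 | P0:O(52), P1:S(52) | bus: BusRd
[11] P0: store L0 := 74 | P0:M(74), P1:I | bus: BusUpgr
[12] P1: store L2 := 2 | P0:I, P1:M(2) | bus: BusUpgr,Flush
[13] P0: load  L2 | P0:S(2), P1:O(2) | bus: BusRd
[14] P0: store L2 := 99 | P0:M(99), P1:I | bus: BusUpgr,Flush
[15] P1: load  L0 | P0:O(74), P1:S(74) | bus: BusRd
[16] P0: store L1 := 48 | P0:M(48), P1:I | bus: BusRdX
[17] P1: store L1 := 95 | P0:I, P1:M(95) | bus: BusRdX,Flush
[18] P0: load  L2 | P0:M(99), P1:I | bus: none
[19] P0: store L2 := 58 | P0:M(58), P1:I | bus: none
[20] P1: store L1 := 49 | P0:I, P1:M(49) | bus: none
[21] P1: load  L0 | P0:O(74), P1:S(74) | bus: none
[22] P0: store L2 := 34 | P0:M(34), P1:I | bus: none
[23] P0: load  L0 | P0:O(74), P1:S(74) | bus: none
[24] P1: load  L0 | P0:O(74), P1:S(74) | bus: none
[25] P1: load  L2 | P0:O(34), P1:S(34) | bus: BusRd
[26] P0: store L2 := 8 | P0:M(8), P1:I | bus: BusUpgr
[27] P0: load  L1 | P0:S(49), P1:O(49) | bus: BusRd
[28] P0: load  L1 | P0:S(49), P1:O(49) | bus: none
[29] P1: store L0 := 5 | P0:I, P1:M(5) | bus: BusUpgr,Flush
[30] P1: store L0 := 37 | P0:I, P1:M(37) | bus: none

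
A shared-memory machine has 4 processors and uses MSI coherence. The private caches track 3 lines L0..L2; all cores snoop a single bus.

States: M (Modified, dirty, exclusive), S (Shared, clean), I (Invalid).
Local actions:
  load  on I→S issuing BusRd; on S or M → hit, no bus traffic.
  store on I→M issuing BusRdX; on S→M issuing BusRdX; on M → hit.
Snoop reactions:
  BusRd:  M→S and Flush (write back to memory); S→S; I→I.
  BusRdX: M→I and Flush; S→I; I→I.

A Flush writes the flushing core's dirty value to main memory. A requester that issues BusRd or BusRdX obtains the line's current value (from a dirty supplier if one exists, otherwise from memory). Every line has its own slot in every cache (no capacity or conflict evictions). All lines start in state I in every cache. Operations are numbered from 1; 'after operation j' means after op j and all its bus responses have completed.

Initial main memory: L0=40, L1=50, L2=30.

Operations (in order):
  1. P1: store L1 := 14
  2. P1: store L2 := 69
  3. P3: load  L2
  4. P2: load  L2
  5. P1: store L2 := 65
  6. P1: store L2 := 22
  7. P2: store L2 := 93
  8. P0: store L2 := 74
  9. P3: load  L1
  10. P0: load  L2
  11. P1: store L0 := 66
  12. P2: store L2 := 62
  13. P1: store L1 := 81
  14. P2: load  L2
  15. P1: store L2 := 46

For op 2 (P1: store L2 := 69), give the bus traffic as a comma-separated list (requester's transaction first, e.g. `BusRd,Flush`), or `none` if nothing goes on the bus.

bus = BusRdX

1. P1: store L1 := 14  bus=[BusRdX]  L1: P0=I P1=M P2=I P3=I  mem[L1]=50
2. P1: store L2 := 69  bus=[BusRdX]  L2: P0=I P1=M P2=I P3=I  mem[L2]=30
3. P3: load  L2  bus=[BusRd,Flush]  L2: P0=I P1=S P2=I P3=S  mem[L2]=69
4. P2: load  L2  bus=[BusRd]  L2: P0=I P1=S P2=S P3=S  mem[L2]=69
5. P1: store L2 := 65  bus=[BusRdX]  L2: P0=I P1=M P2=I P3=I  mem[L2]=69
6. P1: store L2 := 22  bus=[-]  L2: P0=I P1=M P2=I P3=I  mem[L2]=69
7. P2: store L2 := 93  bus=[BusRdX,Flush]  L2: P0=I P1=I P2=M P3=I  mem[L2]=22
8. P0: store L2 := 74  bus=[BusRdX,Flush]  L2: P0=M P1=I P2=I P3=I  mem[L2]=93
9. P3: load  L1  bus=[BusRd,Flush]  L1: P0=I P1=S P2=I P3=S  mem[L1]=14
10. P0: load  L2  bus=[-]  L2: P0=M P1=I P2=I P3=I  mem[L2]=93
11. P1: store L0 := 66  bus=[BusRdX]  L0: P0=I P1=M P2=I P3=I  mem[L0]=40
12. P2: store L2 := 62  bus=[BusRdX,Flush]  L2: P0=I P1=I P2=M P3=I  mem[L2]=74
13. P1: store L1 := 81  bus=[BusRdX]  L1: P0=I P1=M P2=I P3=I  mem[L1]=14
14. P2: load  L2  bus=[-]  L2: P0=I P1=I P2=M P3=I  mem[L2]=74
15. P1: store L2 := 46  bus=[BusRdX,Flush]  L2: P0=I P1=M P2=I P3=I  mem[L2]=62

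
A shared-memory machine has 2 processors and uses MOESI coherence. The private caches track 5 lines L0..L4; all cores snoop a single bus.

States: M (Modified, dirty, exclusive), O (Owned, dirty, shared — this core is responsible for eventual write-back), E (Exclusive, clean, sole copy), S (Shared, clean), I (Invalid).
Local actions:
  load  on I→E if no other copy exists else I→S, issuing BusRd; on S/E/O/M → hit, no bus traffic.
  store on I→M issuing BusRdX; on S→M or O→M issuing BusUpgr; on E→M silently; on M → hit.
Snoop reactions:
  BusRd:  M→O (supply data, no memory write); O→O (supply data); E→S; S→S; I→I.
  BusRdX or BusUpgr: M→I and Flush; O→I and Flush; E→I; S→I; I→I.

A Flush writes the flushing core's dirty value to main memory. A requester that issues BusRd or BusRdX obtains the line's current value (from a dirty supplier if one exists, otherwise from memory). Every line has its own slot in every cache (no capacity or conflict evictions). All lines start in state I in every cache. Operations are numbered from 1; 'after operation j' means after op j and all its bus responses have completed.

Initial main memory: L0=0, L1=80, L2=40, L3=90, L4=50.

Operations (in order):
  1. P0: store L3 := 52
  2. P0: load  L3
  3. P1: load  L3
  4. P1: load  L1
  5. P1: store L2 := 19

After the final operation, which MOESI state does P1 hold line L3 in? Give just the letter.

state = S

  op1 P0: store L3 := 52 → M/I on L3; bus BusRdX; mem=90
  op2 P0: load  L3 → M/I on L3; bus (none); mem=90
  op3 P1: load  L3 → O/S on L3; bus BusRd; mem=90
  op4 P1: load  L1 → I/E on L1; bus BusRd; mem=80
  op5 P1: store L2 := 19 → I/M on L2; bus BusRdX; mem=40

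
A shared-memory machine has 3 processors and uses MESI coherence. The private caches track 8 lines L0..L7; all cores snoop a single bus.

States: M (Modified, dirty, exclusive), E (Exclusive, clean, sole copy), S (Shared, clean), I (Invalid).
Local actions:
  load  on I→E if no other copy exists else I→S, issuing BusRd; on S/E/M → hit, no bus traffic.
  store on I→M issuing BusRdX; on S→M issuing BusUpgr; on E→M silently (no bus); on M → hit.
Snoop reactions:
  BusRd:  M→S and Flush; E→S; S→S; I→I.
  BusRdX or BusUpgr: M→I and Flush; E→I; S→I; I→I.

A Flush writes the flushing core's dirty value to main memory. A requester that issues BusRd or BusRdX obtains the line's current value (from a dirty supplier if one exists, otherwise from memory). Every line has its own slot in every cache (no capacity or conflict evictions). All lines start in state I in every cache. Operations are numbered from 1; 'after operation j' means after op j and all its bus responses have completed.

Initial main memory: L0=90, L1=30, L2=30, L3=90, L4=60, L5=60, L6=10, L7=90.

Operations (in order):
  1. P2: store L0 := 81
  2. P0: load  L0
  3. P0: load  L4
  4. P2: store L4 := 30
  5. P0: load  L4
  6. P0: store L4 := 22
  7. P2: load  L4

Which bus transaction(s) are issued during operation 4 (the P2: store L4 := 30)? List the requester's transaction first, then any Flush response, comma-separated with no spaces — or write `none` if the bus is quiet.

bus = BusRdX

1. P2: store L0 := 81  bus=[BusRdX]  L0: P0=I P1=I P2=M  mem[L0]=90
2. P0: load  L0  bus=[BusRd,Flush]  L0: P0=S P1=I P2=S  mem[L0]=81
3. P0: load  L4  bus=[BusRd]  L4: P0=E P1=I P2=I  mem[L4]=60
4. P2: store L4 := 30  bus=[BusRdX]  L4: P0=I P1=I P2=M  mem[L4]=60
5. P0: load  L4  bus=[BusRd,Flush]  L4: P0=S P1=I P2=S  mem[L4]=30
6. P0: store L4 := 22  bus=[BusUpgr]  L4: P0=M P1=I P2=I  mem[L4]=30
7. P2: load  L4  bus=[BusRd,Flush]  L4: P0=S P1=I P2=S  mem[L4]=22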